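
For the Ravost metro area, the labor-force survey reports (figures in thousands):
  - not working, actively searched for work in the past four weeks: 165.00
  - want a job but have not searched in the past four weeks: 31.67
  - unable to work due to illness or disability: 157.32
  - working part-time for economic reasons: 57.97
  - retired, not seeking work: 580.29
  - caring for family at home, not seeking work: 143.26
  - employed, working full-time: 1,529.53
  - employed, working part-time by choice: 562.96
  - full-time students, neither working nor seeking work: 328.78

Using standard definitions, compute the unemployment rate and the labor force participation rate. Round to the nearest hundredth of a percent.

Employed = 57.97 + 1,529.53 + 562.96 = 2,150.46 thousand (anyone who worked, including part-time for economic reasons, counts as employed).
Unemployed = 165.00 thousand.
Labor force = 2,150.46 + 165.00 = 2,315.46 thousand.
Not in labor force = 31.67 + 157.32 + 580.29 + 143.26 + 328.78 = 1,241.32 thousand (those not working and not actively searching are outside the labor force — including those who want a job but have given up searching).
Civilian working-age population = 2,315.46 + 1,241.32 = 3,556.78 thousand.
Unemployment rate = 165.00 / 2,315.46 = 7.13%.
Labor force participation rate = 2,315.46 / 3,556.78 = 65.10%.

Unemployment rate ≈ 7.13%; labor force participation rate ≈ 65.10%.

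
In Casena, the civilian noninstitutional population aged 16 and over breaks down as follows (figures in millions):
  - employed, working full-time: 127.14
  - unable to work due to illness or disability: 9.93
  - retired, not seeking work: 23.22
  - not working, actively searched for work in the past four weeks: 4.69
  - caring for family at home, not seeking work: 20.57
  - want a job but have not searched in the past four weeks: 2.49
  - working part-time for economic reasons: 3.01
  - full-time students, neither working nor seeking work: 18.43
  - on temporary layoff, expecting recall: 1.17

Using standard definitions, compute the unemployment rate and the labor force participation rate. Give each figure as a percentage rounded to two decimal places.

Employed = 127.14 + 3.01 = 130.15 million (anyone who worked, including part-time for economic reasons, counts as employed).
Unemployed = 4.69 + 1.17 = 5.86 million (jobless and actively searching, or on temporary layoff).
Labor force = 130.15 + 5.86 = 136.01 million.
Not in labor force = 9.93 + 23.22 + 20.57 + 2.49 + 18.43 = 74.64 million (those not working and not actively searching are outside the labor force — including those who want a job but have given up searching).
Civilian working-age population = 136.01 + 74.64 = 210.65 million.
Unemployment rate = 5.86 / 136.01 = 4.31%.
Labor force participation rate = 136.01 / 210.65 = 64.57%.

Unemployment rate ≈ 4.31%; labor force participation rate ≈ 64.57%.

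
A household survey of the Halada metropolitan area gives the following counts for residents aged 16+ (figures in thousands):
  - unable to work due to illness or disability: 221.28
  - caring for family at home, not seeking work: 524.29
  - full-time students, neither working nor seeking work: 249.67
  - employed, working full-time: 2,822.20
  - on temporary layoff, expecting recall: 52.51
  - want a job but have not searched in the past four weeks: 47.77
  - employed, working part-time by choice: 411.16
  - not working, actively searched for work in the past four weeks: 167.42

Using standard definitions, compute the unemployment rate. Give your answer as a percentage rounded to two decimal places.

Employed = 2,822.20 + 411.16 = 3,233.36 thousand.
Unemployed = 52.51 + 167.42 = 219.93 thousand (jobless and actively searching, or on temporary layoff).
Labor force = 3,233.36 + 219.93 = 3,453.29 thousand.
Unemployment rate = 219.93 / 3,453.29 = 6.37%.

Unemployment rate ≈ 6.37%.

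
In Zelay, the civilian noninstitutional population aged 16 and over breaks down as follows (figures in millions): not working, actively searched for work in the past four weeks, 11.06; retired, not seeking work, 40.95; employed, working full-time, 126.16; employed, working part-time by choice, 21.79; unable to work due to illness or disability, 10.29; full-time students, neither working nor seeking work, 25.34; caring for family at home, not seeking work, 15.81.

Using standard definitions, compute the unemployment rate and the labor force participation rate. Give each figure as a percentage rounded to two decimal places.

Employed = 126.16 + 21.79 = 147.95 million.
Unemployed = 11.06 million.
Labor force = 147.95 + 11.06 = 159.01 million.
Not in labor force = 40.95 + 10.29 + 25.34 + 15.81 = 92.39 million (those not working and not actively searching are outside the labor force).
Civilian working-age population = 159.01 + 92.39 = 251.40 million.
Unemployment rate = 11.06 / 159.01 = 6.96%.
Labor force participation rate = 159.01 / 251.40 = 63.25%.

Unemployment rate ≈ 6.96%; labor force participation rate ≈ 63.25%.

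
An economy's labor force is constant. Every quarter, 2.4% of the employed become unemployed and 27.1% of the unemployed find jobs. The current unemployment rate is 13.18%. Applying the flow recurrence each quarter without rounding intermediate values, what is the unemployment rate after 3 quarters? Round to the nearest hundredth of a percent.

With a fixed labor force, u_{t+1} = u_t + s·(1−u_t) − f·u_t = u_t·(1−s−f) + s.
Here 1−s−f = 0.705 and s = 0.024.
u_1 = 0.131800 × 0.705 + 0.024 = 0.116919.
u_2 = 0.116919 × 0.705 + 0.024 = 0.106428.
u_3 = 0.106428 × 0.705 + 0.024 = 0.099032.

Unemployment rate after three quarters ≈ 9.90%.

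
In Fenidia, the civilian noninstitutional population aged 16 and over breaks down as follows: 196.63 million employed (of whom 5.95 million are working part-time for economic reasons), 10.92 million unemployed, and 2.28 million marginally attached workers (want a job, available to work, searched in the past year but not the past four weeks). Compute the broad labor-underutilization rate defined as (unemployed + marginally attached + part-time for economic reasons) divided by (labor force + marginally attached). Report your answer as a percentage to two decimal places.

Labor force = 196.63 + 10.92 = 207.55 million.
Numerator = 10.92 + 2.28 + 5.95 = 19.15 million.
Denominator = 207.55 + 2.28 = 209.83 million.
Broad rate = 19.15 / 209.83 = 9.13%.

Broad underutilization rate ≈ 9.13%.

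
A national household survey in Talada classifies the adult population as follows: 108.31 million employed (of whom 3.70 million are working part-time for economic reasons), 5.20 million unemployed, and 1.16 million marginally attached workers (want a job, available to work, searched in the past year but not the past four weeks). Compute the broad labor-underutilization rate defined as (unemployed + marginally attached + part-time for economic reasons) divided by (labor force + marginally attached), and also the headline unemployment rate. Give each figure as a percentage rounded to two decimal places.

Broad underutilization rate ≈ 8.77%; headline unemployment rate ≈ 4.58%.

Labor force = 108.31 + 5.20 = 113.51 million.
Numerator = 5.20 + 1.16 + 3.70 = 10.06 million.
Denominator = 113.51 + 1.16 = 114.67 million.
Broad rate = 10.06 / 114.67 = 8.77%.
Headline unemployment rate = 5.20 / 113.51 = 4.58%.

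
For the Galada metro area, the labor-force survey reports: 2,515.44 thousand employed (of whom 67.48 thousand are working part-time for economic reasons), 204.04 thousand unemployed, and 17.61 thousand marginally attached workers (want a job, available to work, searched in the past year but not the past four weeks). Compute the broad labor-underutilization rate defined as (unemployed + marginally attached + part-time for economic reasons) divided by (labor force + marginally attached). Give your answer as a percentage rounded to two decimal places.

Labor force = 2,515.44 + 204.04 = 2,719.48 thousand.
Numerator = 204.04 + 17.61 + 67.48 = 289.13 thousand.
Denominator = 2,719.48 + 17.61 = 2,737.09 thousand.
Broad rate = 289.13 / 2,737.09 = 10.56%.

Broad underutilization rate ≈ 10.56%.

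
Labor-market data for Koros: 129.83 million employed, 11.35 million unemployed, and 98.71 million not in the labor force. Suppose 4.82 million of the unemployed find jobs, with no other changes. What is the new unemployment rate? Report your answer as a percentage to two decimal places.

New unemployment rate ≈ 4.63%.

Initially, labor force = 129.83 + 11.35 = 141.18 million, so u = 11.35/141.18 = 8.04%.
After the change, unemployed falls and employed rises by 4.82; labor force unchanged → E = 134.65, U = 6.53, labor force = 141.18 million.
New unemployment rate = 6.53 / 141.18 = 4.63%.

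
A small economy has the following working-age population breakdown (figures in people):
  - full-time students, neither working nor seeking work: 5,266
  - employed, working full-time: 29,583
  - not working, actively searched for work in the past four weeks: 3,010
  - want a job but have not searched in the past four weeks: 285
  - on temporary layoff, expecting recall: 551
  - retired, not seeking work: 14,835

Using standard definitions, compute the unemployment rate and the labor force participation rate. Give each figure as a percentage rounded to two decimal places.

Unemployment rate ≈ 10.74%; labor force participation rate ≈ 61.92%.

Employed = 29,583.
Unemployed = 3,010 + 551 = 3,561 (jobless and actively searching, or on temporary layoff).
Labor force = 29,583 + 3,561 = 33,144.
Not in labor force = 5,266 + 285 + 14,835 = 20,386 (those not working and not actively searching are outside the labor force — including those who want a job but have given up searching).
Civilian working-age population = 33,144 + 20,386 = 53,530.
Unemployment rate = 3,561 / 33,144 = 10.74%.
Labor force participation rate = 33,144 / 53,530 = 61.92%.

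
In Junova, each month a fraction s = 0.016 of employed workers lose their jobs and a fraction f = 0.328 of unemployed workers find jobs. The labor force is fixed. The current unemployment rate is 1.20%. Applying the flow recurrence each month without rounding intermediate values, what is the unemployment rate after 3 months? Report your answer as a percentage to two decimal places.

With a fixed labor force, u_{t+1} = u_t + s·(1−u_t) − f·u_t = u_t·(1−s−f) + s.
Here 1−s−f = 0.656 and s = 0.016.
u_1 = 0.012000 × 0.656 + 0.016 = 0.023872.
u_2 = 0.023872 × 0.656 + 0.016 = 0.031660.
u_3 = 0.031660 × 0.656 + 0.016 = 0.036769.

Unemployment rate after three months ≈ 3.68%.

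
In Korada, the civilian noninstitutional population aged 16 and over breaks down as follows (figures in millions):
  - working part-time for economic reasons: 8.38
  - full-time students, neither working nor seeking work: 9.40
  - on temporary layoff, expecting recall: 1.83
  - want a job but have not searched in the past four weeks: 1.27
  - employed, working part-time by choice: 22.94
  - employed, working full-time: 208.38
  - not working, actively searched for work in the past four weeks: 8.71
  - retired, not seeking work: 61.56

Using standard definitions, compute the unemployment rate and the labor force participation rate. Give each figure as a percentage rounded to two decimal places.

Employed = 8.38 + 22.94 + 208.38 = 239.70 million (anyone who worked, including part-time for economic reasons, counts as employed).
Unemployed = 1.83 + 8.71 = 10.54 million (jobless and actively searching, or on temporary layoff).
Labor force = 239.70 + 10.54 = 250.24 million.
Not in labor force = 9.40 + 1.27 + 61.56 = 72.23 million (those not working and not actively searching are outside the labor force — including those who want a job but have given up searching).
Civilian working-age population = 250.24 + 72.23 = 322.47 million.
Unemployment rate = 10.54 / 250.24 = 4.21%.
Labor force participation rate = 250.24 / 322.47 = 77.60%.

Unemployment rate ≈ 4.21%; labor force participation rate ≈ 77.60%.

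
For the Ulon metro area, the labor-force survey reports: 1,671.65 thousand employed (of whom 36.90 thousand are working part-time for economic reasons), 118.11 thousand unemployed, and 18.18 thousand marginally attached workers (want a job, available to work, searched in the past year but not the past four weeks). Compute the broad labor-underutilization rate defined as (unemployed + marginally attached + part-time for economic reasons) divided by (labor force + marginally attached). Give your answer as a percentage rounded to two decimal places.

Labor force = 1,671.65 + 118.11 = 1,789.76 thousand.
Numerator = 118.11 + 18.18 + 36.90 = 173.19 thousand.
Denominator = 1,789.76 + 18.18 = 1,807.94 thousand.
Broad rate = 173.19 / 1,807.94 = 9.58%.

Broad underutilization rate ≈ 9.58%.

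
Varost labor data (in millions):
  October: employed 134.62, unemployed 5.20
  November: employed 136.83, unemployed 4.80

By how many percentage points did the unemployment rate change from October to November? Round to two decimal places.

October: labor force = 134.62 + 5.20 = 139.82; u = 5.20/139.82 = 3.72%.
November: labor force = 136.83 + 4.80 = 141.63; u = 4.80/141.63 = 3.39%.
Change = 3.39% − 3.72% = −0.33 pp.

The unemployment rate changed by −0.33 percentage points.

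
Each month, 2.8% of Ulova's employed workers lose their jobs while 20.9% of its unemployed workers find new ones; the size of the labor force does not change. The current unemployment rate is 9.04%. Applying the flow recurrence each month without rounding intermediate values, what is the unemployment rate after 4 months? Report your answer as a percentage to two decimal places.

Unemployment rate after four months ≈ 10.87%.

With a fixed labor force, u_{t+1} = u_t + s·(1−u_t) − f·u_t = u_t·(1−s−f) + s.
Here 1−s−f = 0.763 and s = 0.028.
u_1 = 0.090400 × 0.763 + 0.028 = 0.096975.
u_2 = 0.096975 × 0.763 + 0.028 = 0.101992.
u_3 = 0.101992 × 0.763 + 0.028 = 0.105820.
u_4 = 0.105820 × 0.763 + 0.028 = 0.108741.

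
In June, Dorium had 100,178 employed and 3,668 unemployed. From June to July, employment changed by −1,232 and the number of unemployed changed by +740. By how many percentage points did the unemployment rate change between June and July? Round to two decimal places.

The unemployment rate changed by +0.73 percentage points.

June: labor force = 100,178 + 3,668 = 103,846; u = 3,668/103,846 = 3.53%.
July: labor force = 98,946 + 4,408 = 103,354; u = 4,408/103,354 = 4.26%.
Change = 4.26% − 3.53% = +0.73 pp.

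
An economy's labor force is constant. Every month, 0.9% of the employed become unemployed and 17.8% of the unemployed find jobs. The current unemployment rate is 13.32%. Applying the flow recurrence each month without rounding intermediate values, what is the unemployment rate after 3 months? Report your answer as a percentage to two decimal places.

With a fixed labor force, u_{t+1} = u_t + s·(1−u_t) − f·u_t = u_t·(1−s−f) + s.
Here 1−s−f = 0.813 and s = 0.009.
u_1 = 0.133200 × 0.813 + 0.009 = 0.117292.
u_2 = 0.117292 × 0.813 + 0.009 = 0.104358.
u_3 = 0.104358 × 0.813 + 0.009 = 0.093843.

Unemployment rate after three months ≈ 9.38%.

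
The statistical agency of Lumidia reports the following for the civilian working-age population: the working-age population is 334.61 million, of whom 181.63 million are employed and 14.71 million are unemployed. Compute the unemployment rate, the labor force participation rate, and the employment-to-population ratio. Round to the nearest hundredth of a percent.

Unemployment rate ≈ 7.49%; labor force participation rate ≈ 58.68%; employment-population ratio ≈ 54.28%.

Labor force = employed + unemployed = 181.63 + 14.71 = 196.34 million.
Unemployment rate = 14.71 / 196.34 = 7.49%.
Labor force participation rate = 196.34 / 334.61 = 58.68%.
Employment-population ratio = 181.63 / 334.61 = 54.28%.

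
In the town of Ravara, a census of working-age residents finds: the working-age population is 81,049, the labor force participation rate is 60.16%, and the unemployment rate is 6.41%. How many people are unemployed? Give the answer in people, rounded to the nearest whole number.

Labor force = 0.6016 × 81,049 = 48,759.
Unemployed = 0.0641 × 48,759 ≈ 3,125.

About 3,125 are unemployed.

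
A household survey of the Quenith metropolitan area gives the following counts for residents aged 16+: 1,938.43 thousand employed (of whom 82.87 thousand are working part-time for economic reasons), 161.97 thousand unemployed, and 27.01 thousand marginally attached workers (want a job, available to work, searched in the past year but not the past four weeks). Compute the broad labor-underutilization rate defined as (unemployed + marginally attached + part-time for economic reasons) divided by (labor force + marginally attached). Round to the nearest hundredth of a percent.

Labor force = 1,938.43 + 161.97 = 2,100.40 thousand.
Numerator = 161.97 + 27.01 + 82.87 = 271.85 thousand.
Denominator = 2,100.40 + 27.01 = 2,127.41 thousand.
Broad rate = 271.85 / 2,127.41 = 12.78%.

Broad underutilization rate ≈ 12.78%.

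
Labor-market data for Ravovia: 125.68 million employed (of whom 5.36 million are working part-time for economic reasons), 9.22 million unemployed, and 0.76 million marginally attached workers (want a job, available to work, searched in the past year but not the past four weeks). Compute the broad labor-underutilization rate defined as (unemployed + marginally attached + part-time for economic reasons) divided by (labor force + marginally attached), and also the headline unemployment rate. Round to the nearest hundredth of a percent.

Labor force = 125.68 + 9.22 = 134.90 million.
Numerator = 9.22 + 0.76 + 5.36 = 15.34 million.
Denominator = 134.90 + 0.76 = 135.66 million.
Broad rate = 15.34 / 135.66 = 11.31%.
Headline unemployment rate = 9.22 / 134.90 = 6.83%.

Broad underutilization rate ≈ 11.31%; headline unemployment rate ≈ 6.83%.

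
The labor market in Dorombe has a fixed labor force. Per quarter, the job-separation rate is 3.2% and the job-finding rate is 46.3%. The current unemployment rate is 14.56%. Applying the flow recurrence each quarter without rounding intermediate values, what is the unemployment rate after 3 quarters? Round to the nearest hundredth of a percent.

With a fixed labor force, u_{t+1} = u_t + s·(1−u_t) − f·u_t = u_t·(1−s−f) + s.
Here 1−s−f = 0.505 and s = 0.032.
u_1 = 0.145600 × 0.505 + 0.032 = 0.105528.
u_2 = 0.105528 × 0.505 + 0.032 = 0.085292.
u_3 = 0.085292 × 0.505 + 0.032 = 0.075072.

Unemployment rate after three quarters ≈ 7.51%.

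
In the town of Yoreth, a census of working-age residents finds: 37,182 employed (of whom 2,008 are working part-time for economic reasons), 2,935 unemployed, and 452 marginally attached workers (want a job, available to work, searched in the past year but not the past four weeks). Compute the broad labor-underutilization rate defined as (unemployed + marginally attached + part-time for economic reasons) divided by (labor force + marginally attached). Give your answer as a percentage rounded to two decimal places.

Broad underutilization rate ≈ 13.30%.

Labor force = 37,182 + 2,935 = 40,117.
Numerator = 2,935 + 452 + 2,008 = 5,395.
Denominator = 40,117 + 452 = 40,569.
Broad rate = 5,395 / 40,569 = 13.30%.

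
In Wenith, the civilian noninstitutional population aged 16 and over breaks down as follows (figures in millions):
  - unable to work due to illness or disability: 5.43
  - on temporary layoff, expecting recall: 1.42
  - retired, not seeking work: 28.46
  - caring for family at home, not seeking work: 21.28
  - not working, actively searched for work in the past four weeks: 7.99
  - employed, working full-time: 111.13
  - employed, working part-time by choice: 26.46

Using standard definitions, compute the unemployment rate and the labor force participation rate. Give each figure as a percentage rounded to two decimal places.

Unemployment rate ≈ 6.40%; labor force participation rate ≈ 72.71%.

Employed = 111.13 + 26.46 = 137.59 million.
Unemployed = 1.42 + 7.99 = 9.41 million (jobless and actively searching, or on temporary layoff).
Labor force = 137.59 + 9.41 = 147.00 million.
Not in labor force = 5.43 + 28.46 + 21.28 = 55.17 million (those not working and not actively searching are outside the labor force).
Civilian working-age population = 147.00 + 55.17 = 202.17 million.
Unemployment rate = 9.41 / 147.00 = 6.40%.
Labor force participation rate = 147.00 / 202.17 = 72.71%.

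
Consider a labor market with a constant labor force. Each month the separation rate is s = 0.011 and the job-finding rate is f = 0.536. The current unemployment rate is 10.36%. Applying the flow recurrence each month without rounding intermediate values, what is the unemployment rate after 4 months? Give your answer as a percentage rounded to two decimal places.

Unemployment rate after four months ≈ 2.36%.

With a fixed labor force, u_{t+1} = u_t + s·(1−u_t) − f·u_t = u_t·(1−s−f) + s.
Here 1−s−f = 0.453 and s = 0.011.
u_1 = 0.103600 × 0.453 + 0.011 = 0.057931.
u_2 = 0.057931 × 0.453 + 0.011 = 0.037243.
u_3 = 0.037243 × 0.453 + 0.011 = 0.027871.
u_4 = 0.027871 × 0.453 + 0.011 = 0.023626.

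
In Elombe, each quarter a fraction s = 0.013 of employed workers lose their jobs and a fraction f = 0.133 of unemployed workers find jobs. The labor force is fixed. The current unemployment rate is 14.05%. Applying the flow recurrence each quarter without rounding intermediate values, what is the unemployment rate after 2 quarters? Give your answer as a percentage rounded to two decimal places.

With a fixed labor force, u_{t+1} = u_t + s·(1−u_t) − f·u_t = u_t·(1−s−f) + s.
Here 1−s−f = 0.854 and s = 0.013.
u_1 = 0.140500 × 0.854 + 0.013 = 0.132987.
u_2 = 0.132987 × 0.854 + 0.013 = 0.126571.

Unemployment rate after two quarters ≈ 12.66%.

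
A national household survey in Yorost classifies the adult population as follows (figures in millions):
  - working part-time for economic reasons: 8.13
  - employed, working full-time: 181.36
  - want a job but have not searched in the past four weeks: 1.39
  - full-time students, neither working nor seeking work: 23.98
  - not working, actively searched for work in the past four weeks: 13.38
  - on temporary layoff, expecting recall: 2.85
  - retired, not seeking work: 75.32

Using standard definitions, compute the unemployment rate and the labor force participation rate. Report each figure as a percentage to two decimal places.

Employed = 8.13 + 181.36 = 189.49 million (anyone who worked, including part-time for economic reasons, counts as employed).
Unemployed = 13.38 + 2.85 = 16.23 million (jobless and actively searching, or on temporary layoff).
Labor force = 189.49 + 16.23 = 205.72 million.
Not in labor force = 1.39 + 23.98 + 75.32 = 100.69 million (those not working and not actively searching are outside the labor force — including those who want a job but have given up searching).
Civilian working-age population = 205.72 + 100.69 = 306.41 million.
Unemployment rate = 16.23 / 205.72 = 7.89%.
Labor force participation rate = 205.72 / 306.41 = 67.14%.

Unemployment rate ≈ 7.89%; labor force participation rate ≈ 67.14%.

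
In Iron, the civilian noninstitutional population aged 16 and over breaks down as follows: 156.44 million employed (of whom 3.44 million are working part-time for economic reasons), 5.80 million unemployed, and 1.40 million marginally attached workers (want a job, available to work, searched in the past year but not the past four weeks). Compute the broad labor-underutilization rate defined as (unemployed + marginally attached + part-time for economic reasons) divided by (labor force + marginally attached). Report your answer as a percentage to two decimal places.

Labor force = 156.44 + 5.80 = 162.24 million.
Numerator = 5.80 + 1.40 + 3.44 = 10.64 million.
Denominator = 162.24 + 1.40 = 163.64 million.
Broad rate = 10.64 / 163.64 = 6.50%.

Broad underutilization rate ≈ 6.50%.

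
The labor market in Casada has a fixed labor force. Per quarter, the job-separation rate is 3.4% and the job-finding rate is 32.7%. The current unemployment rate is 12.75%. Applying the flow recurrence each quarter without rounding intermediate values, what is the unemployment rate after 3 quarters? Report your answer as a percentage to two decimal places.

Unemployment rate after three quarters ≈ 10.29%.

With a fixed labor force, u_{t+1} = u_t + s·(1−u_t) − f·u_t = u_t·(1−s−f) + s.
Here 1−s−f = 0.639 and s = 0.034.
u_1 = 0.127500 × 0.639 + 0.034 = 0.115473.
u_2 = 0.115473 × 0.639 + 0.034 = 0.107787.
u_3 = 0.107787 × 0.639 + 0.034 = 0.102876.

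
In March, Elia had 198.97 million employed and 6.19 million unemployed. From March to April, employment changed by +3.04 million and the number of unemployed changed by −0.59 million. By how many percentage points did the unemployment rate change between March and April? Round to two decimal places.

The unemployment rate changed by −0.32 percentage points.

March: labor force = 198.97 + 6.19 = 205.16; u = 6.19/205.16 = 3.02%.
April: labor force = 202.01 + 5.60 = 207.61; u = 5.60/207.61 = 2.70%.
Change = 2.70% − 3.02% = −0.32 pp.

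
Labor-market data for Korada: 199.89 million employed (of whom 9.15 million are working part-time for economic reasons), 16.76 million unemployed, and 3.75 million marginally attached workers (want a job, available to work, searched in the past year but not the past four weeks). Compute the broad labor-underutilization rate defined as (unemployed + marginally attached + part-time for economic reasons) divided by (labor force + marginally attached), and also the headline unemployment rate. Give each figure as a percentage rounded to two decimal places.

Labor force = 199.89 + 16.76 = 216.65 million.
Numerator = 16.76 + 3.75 + 9.15 = 29.66 million.
Denominator = 216.65 + 3.75 = 220.40 million.
Broad rate = 29.66 / 220.40 = 13.46%.
Headline unemployment rate = 16.76 / 216.65 = 7.74%.

Broad underutilization rate ≈ 13.46%; headline unemployment rate ≈ 7.74%.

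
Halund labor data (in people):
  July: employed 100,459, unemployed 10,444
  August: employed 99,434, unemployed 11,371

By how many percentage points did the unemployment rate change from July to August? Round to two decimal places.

The unemployment rate changed by +0.84 percentage points.

July: labor force = 100,459 + 10,444 = 110,903; u = 10,444/110,903 = 9.42%.
August: labor force = 99,434 + 11,371 = 110,805; u = 11,371/110,805 = 10.26%.
Change = 10.26% − 9.42% = +0.84 pp.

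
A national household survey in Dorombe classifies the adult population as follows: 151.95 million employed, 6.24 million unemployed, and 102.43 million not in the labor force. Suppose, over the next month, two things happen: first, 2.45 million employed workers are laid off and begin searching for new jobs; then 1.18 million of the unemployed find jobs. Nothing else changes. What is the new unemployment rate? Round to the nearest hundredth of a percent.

New unemployment rate ≈ 4.75%.

Initially, labor force = 151.95 + 6.24 = 158.19 million, so u = 6.24/158.19 = 3.94%.
After the first change, employed falls and unemployed rises by 2.45; labor force unchanged → E = 149.50, U = 8.69, labor force = 158.19 million.
After the second change, unemployed falls and employed rises by 1.18; labor force unchanged → E = 150.68, U = 7.51, labor force = 158.19 million.
New unemployment rate = 7.51 / 158.19 = 4.75%.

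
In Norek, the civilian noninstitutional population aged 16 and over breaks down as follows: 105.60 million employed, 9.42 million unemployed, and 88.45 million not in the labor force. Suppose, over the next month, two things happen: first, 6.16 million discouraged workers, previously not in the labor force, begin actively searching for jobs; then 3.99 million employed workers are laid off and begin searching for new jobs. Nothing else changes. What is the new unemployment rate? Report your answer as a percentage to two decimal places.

Initially, labor force = 105.60 + 9.42 = 115.02 million, so u = 9.42/115.02 = 8.19%.
After the first change, unemployed and labor force both rise by 6.16 → E = 105.60, U = 15.58, labor force = 121.18 million.
After the second change, employed falls and unemployed rises by 3.99; labor force unchanged → E = 101.61, U = 19.57, labor force = 121.18 million.
New unemployment rate = 19.57 / 121.18 = 16.15%.

New unemployment rate ≈ 16.15%.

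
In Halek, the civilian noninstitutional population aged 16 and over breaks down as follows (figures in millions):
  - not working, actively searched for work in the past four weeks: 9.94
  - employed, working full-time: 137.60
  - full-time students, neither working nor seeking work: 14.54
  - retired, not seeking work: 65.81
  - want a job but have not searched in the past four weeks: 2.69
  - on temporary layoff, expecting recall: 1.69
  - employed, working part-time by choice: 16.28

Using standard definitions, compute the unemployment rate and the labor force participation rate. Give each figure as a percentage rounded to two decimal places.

Unemployment rate ≈ 7.03%; labor force participation rate ≈ 66.59%.

Employed = 137.60 + 16.28 = 153.88 million.
Unemployed = 9.94 + 1.69 = 11.63 million (jobless and actively searching, or on temporary layoff).
Labor force = 153.88 + 11.63 = 165.51 million.
Not in labor force = 14.54 + 65.81 + 2.69 = 83.04 million (those not working and not actively searching are outside the labor force — including those who want a job but have given up searching).
Civilian working-age population = 165.51 + 83.04 = 248.55 million.
Unemployment rate = 11.63 / 165.51 = 7.03%.
Labor force participation rate = 165.51 / 248.55 = 66.59%.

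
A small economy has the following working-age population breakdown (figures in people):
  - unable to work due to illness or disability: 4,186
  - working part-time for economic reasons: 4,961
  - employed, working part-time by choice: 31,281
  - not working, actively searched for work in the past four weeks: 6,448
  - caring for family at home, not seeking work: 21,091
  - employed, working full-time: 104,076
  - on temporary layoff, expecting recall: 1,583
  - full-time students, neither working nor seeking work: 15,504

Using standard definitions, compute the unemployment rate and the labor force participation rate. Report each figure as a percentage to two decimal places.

Employed = 4,961 + 31,281 + 104,076 = 140,318 (anyone who worked, including part-time for economic reasons, counts as employed).
Unemployed = 6,448 + 1,583 = 8,031 (jobless and actively searching, or on temporary layoff).
Labor force = 140,318 + 8,031 = 148,349.
Not in labor force = 4,186 + 21,091 + 15,504 = 40,781 (those not working and not actively searching are outside the labor force).
Civilian working-age population = 148,349 + 40,781 = 189,130.
Unemployment rate = 8,031 / 148,349 = 5.41%.
Labor force participation rate = 148,349 / 189,130 = 78.44%.

Unemployment rate ≈ 5.41%; labor force participation rate ≈ 78.44%.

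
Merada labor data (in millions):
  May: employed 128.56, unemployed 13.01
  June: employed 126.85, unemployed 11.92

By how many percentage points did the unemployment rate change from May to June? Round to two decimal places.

The unemployment rate changed by −0.60 percentage points.

May: labor force = 128.56 + 13.01 = 141.57; u = 13.01/141.57 = 9.19%.
June: labor force = 126.85 + 11.92 = 138.77; u = 11.92/138.77 = 8.59%.
Change = 8.59% − 9.19% = −0.60 pp.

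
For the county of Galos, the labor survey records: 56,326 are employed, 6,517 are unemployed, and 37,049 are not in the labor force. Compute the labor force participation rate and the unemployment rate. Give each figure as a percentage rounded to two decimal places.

Labor force = employed + unemployed = 56,326 + 6,517 = 62,843.
Working-age population = 62,843 + 37,049 = 99,892.
Unemployment rate = 6,517 / 62,843 = 10.37%.
Labor force participation rate = 62,843 / 99,892 = 62.91%.

Labor force participation rate ≈ 62.91%; unemployment rate ≈ 10.37%.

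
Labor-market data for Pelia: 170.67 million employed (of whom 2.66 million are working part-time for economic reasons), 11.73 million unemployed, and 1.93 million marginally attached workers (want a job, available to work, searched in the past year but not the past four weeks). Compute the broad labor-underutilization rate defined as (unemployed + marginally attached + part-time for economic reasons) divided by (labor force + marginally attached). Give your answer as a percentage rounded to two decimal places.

Labor force = 170.67 + 11.73 = 182.40 million.
Numerator = 11.73 + 1.93 + 2.66 = 16.32 million.
Denominator = 182.40 + 1.93 = 184.33 million.
Broad rate = 16.32 / 184.33 = 8.85%.

Broad underutilization rate ≈ 8.85%.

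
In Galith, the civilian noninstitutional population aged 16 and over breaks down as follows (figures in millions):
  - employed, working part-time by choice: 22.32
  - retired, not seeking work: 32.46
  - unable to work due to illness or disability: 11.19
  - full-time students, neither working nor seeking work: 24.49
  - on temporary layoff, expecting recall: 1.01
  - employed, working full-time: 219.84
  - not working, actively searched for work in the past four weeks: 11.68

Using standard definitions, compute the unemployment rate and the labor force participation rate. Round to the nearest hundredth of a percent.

Unemployment rate ≈ 4.98%; labor force participation rate ≈ 78.90%.

Employed = 22.32 + 219.84 = 242.16 million.
Unemployed = 1.01 + 11.68 = 12.69 million (jobless and actively searching, or on temporary layoff).
Labor force = 242.16 + 12.69 = 254.85 million.
Not in labor force = 32.46 + 11.19 + 24.49 = 68.14 million (those not working and not actively searching are outside the labor force).
Civilian working-age population = 254.85 + 68.14 = 322.99 million.
Unemployment rate = 12.69 / 254.85 = 4.98%.
Labor force participation rate = 254.85 / 322.99 = 78.90%.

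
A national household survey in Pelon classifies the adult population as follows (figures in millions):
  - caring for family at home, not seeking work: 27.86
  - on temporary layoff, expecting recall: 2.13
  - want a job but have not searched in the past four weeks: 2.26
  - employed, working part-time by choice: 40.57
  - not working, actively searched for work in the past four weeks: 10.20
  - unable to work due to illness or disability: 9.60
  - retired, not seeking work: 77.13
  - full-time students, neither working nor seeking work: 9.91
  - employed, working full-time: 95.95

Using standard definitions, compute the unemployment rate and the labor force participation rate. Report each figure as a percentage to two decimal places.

Unemployment rate ≈ 8.28%; labor force participation rate ≈ 54.01%.

Employed = 40.57 + 95.95 = 136.52 million.
Unemployed = 2.13 + 10.20 = 12.33 million (jobless and actively searching, or on temporary layoff).
Labor force = 136.52 + 12.33 = 148.85 million.
Not in labor force = 27.86 + 2.26 + 9.60 + 77.13 + 9.91 = 126.76 million (those not working and not actively searching are outside the labor force — including those who want a job but have given up searching).
Civilian working-age population = 148.85 + 126.76 = 275.61 million.
Unemployment rate = 12.33 / 148.85 = 8.28%.
Labor force participation rate = 148.85 / 275.61 = 54.01%.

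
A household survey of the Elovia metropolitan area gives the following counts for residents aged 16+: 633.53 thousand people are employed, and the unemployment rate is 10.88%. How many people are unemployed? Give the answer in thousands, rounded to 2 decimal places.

About 77.34 thousand are unemployed.

Let U be the number unemployed. The labor force is E + U, and U/(E+U) = 0.1088.
So U = 0.1088 × 633.53 / (1 − 0.1088) = 68.9281 / 0.8912 ≈ 77.34 thousand.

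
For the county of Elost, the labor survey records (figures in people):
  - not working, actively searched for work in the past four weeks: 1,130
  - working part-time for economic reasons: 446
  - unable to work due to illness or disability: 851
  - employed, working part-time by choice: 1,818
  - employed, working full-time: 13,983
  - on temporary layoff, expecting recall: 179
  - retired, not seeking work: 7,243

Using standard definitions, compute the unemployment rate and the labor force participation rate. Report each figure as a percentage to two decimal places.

Unemployment rate ≈ 7.46%; labor force participation rate ≈ 68.44%.

Employed = 446 + 1,818 + 13,983 = 16,247 (anyone who worked, including part-time for economic reasons, counts as employed).
Unemployed = 1,130 + 179 = 1,309 (jobless and actively searching, or on temporary layoff).
Labor force = 16,247 + 1,309 = 17,556.
Not in labor force = 851 + 7,243 = 8,094 (those not working and not actively searching are outside the labor force).
Civilian working-age population = 17,556 + 8,094 = 25,650.
Unemployment rate = 1,309 / 17,556 = 7.46%.
Labor force participation rate = 17,556 / 25,650 = 68.44%.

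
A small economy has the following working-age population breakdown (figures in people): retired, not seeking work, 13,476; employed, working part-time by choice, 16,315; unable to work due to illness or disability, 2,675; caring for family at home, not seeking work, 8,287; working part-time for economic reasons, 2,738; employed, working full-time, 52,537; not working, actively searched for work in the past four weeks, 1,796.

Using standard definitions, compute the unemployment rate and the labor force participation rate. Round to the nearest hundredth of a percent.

Employed = 16,315 + 2,738 + 52,537 = 71,590 (anyone who worked, including part-time for economic reasons, counts as employed).
Unemployed = 1,796.
Labor force = 71,590 + 1,796 = 73,386.
Not in labor force = 13,476 + 2,675 + 8,287 = 24,438 (those not working and not actively searching are outside the labor force).
Civilian working-age population = 73,386 + 24,438 = 97,824.
Unemployment rate = 1,796 / 73,386 = 2.45%.
Labor force participation rate = 73,386 / 97,824 = 75.02%.

Unemployment rate ≈ 2.45%; labor force participation rate ≈ 75.02%.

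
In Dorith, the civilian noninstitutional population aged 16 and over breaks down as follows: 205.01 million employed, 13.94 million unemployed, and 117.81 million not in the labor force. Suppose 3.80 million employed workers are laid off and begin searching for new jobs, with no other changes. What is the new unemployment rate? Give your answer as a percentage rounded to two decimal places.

Initially, labor force = 205.01 + 13.94 = 218.95 million, so u = 13.94/218.95 = 6.37%.
After the change, employed falls and unemployed rises by 3.80; labor force unchanged → E = 201.21, U = 17.74, labor force = 218.95 million.
New unemployment rate = 17.74 / 218.95 = 8.10%.

New unemployment rate ≈ 8.10%.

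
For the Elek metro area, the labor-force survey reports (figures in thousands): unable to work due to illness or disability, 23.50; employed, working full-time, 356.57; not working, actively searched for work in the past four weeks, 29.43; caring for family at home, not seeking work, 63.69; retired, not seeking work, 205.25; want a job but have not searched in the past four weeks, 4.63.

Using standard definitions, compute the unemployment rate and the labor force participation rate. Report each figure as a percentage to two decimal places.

Employed = 356.57 thousand.
Unemployed = 29.43 thousand.
Labor force = 356.57 + 29.43 = 386.00 thousand.
Not in labor force = 23.50 + 63.69 + 205.25 + 4.63 = 297.07 thousand (those not working and not actively searching are outside the labor force — including those who want a job but have given up searching).
Civilian working-age population = 386.00 + 297.07 = 683.07 thousand.
Unemployment rate = 29.43 / 386.00 = 7.62%.
Labor force participation rate = 386.00 / 683.07 = 56.51%.

Unemployment rate ≈ 7.62%; labor force participation rate ≈ 56.51%.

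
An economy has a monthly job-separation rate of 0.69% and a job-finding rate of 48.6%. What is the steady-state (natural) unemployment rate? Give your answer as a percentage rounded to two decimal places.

Steady-state unemployment rate ≈ 1.40%.

At steady state the flows balance: s·E = f·U, so U/(E+U) = s/(s+f).
u* = 0.69 / (0.69 + 48.6) = 0.69 / 49.29 = 1.40%.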